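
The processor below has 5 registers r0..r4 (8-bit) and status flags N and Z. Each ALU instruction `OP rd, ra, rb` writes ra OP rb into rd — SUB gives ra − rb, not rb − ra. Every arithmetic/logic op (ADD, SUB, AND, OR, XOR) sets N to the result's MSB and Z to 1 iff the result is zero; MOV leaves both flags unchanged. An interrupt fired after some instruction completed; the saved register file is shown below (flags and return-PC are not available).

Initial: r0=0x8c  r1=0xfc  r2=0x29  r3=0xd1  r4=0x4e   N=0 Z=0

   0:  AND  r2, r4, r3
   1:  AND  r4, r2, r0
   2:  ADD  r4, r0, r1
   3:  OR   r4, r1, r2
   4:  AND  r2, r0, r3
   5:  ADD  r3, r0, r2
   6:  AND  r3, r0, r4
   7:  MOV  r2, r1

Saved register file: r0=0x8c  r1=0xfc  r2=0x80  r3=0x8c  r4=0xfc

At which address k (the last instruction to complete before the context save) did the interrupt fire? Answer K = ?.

after  0: r0=0x8c r1=0xfc r2=0x40 r3=0xd1 r4=0x4e  N=0 Z=0
after  1: r0=0x8c r1=0xfc r2=0x40 r3=0xd1 r4=0x00  N=0 Z=1
after  2: r0=0x8c r1=0xfc r2=0x40 r3=0xd1 r4=0x88  N=1 Z=0
after  3: r0=0x8c r1=0xfc r2=0x40 r3=0xd1 r4=0xfc  N=1 Z=0
after  4: r0=0x8c r1=0xfc r2=0x80 r3=0xd1 r4=0xfc  N=1 Z=0
after  5: r0=0x8c r1=0xfc r2=0x80 r3=0x0c r4=0xfc  N=0 Z=0
after  6: r0=0x8c r1=0xfc r2=0x80 r3=0x8c r4=0xfc  N=1 Z=0
-- IRQ taken; context saved, return-PC = 7 --

K = 6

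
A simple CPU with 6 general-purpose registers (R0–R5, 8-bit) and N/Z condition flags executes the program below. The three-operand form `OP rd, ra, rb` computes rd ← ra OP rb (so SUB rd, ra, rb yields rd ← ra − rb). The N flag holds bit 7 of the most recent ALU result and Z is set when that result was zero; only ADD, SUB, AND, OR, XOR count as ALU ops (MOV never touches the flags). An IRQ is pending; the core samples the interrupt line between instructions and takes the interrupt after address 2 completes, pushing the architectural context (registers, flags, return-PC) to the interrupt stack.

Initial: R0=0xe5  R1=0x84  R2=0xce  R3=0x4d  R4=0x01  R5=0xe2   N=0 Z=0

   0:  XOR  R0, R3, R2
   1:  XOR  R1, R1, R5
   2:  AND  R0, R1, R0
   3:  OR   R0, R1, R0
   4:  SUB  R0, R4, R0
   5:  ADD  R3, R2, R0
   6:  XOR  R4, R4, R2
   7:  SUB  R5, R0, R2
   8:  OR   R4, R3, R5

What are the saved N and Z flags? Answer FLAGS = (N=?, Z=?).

FLAGS = (N=0, Z=0)

after  0: R0=0x83 R1=0x84 R2=0xce R3=0x4d R4=0x01 R5=0xe2  N=1 Z=0
after  1: R0=0x83 R1=0x66 R2=0xce R3=0x4d R4=0x01 R5=0xe2  N=0 Z=0
after  2: R0=0x02 R1=0x66 R2=0xce R3=0x4d R4=0x01 R5=0xe2  N=0 Z=0
-- IRQ taken; context saved, return-PC = 3 --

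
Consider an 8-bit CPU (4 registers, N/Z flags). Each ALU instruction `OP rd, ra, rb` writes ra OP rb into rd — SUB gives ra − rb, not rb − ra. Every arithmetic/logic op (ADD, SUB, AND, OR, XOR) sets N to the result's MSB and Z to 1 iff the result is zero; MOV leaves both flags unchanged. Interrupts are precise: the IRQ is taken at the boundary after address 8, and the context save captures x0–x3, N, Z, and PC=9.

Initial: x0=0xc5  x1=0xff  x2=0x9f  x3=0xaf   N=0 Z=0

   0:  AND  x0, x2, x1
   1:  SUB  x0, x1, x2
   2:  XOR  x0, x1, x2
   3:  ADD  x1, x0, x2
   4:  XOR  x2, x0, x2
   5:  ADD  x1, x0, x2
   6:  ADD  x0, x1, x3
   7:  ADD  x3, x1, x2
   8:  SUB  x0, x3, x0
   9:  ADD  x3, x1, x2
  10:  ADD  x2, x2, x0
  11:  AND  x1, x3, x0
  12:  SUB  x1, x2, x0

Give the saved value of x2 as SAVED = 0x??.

SAVED = 0xff

after  0: x0=0x9f x1=0xff x2=0x9f x3=0xaf  N=1 Z=0
after  1: x0=0x60 x1=0xff x2=0x9f x3=0xaf  N=0 Z=0
after  2: x0=0x60 x1=0xff x2=0x9f x3=0xaf  N=0 Z=0
after  3: x0=0x60 x1=0xff x2=0x9f x3=0xaf  N=1 Z=0
after  4: x0=0x60 x1=0xff x2=0xff x3=0xaf  N=1 Z=0
after  5: x0=0x60 x1=0x5f x2=0xff x3=0xaf  N=0 Z=0
after  6: x0=0x0e x1=0x5f x2=0xff x3=0xaf  N=0 Z=0
after  7: x0=0x0e x1=0x5f x2=0xff x3=0x5e  N=0 Z=0
after  8: x0=0x50 x1=0x5f x2=0xff x3=0x5e  N=0 Z=0
-- IRQ taken; context saved, return-PC = 9 --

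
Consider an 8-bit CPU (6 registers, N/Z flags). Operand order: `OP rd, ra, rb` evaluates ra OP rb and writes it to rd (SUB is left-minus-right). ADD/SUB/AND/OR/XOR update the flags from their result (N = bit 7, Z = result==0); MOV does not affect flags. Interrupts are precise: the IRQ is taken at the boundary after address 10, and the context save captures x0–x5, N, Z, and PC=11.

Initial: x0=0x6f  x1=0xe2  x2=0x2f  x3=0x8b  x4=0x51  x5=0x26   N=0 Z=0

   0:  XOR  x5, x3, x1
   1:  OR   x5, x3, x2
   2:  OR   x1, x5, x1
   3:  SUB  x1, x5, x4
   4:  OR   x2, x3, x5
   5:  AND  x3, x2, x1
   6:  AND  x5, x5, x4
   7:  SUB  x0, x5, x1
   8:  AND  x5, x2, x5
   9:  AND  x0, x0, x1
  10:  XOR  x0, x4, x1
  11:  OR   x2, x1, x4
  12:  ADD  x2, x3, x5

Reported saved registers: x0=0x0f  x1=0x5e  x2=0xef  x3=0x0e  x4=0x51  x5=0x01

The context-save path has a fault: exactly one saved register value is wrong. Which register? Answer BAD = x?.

BAD = x2

after  0: x0=0x6f x1=0xe2 x2=0x2f x3=0x8b x4=0x51 x5=0x69  N=0 Z=0
after  1: x0=0x6f x1=0xe2 x2=0x2f x3=0x8b x4=0x51 x5=0xaf  N=1 Z=0
after  2: x0=0x6f x1=0xef x2=0x2f x3=0x8b x4=0x51 x5=0xaf  N=1 Z=0
after  3: x0=0x6f x1=0x5e x2=0x2f x3=0x8b x4=0x51 x5=0xaf  N=0 Z=0
after  4: x0=0x6f x1=0x5e x2=0xaf x3=0x8b x4=0x51 x5=0xaf  N=1 Z=0
after  5: x0=0x6f x1=0x5e x2=0xaf x3=0x0e x4=0x51 x5=0xaf  N=0 Z=0
after  6: x0=0x6f x1=0x5e x2=0xaf x3=0x0e x4=0x51 x5=0x01  N=0 Z=0
after  7: x0=0xa3 x1=0x5e x2=0xaf x3=0x0e x4=0x51 x5=0x01  N=1 Z=0
after  8: x0=0xa3 x1=0x5e x2=0xaf x3=0x0e x4=0x51 x5=0x01  N=0 Z=0
after  9: x0=0x02 x1=0x5e x2=0xaf x3=0x0e x4=0x51 x5=0x01  N=0 Z=0
after 10: x0=0x0f x1=0x5e x2=0xaf x3=0x0e x4=0x51 x5=0x01  N=0 Z=0
-- IRQ taken; context saved, return-PC = 11 --
mismatch: x2: reported 0xef vs actual 0xaf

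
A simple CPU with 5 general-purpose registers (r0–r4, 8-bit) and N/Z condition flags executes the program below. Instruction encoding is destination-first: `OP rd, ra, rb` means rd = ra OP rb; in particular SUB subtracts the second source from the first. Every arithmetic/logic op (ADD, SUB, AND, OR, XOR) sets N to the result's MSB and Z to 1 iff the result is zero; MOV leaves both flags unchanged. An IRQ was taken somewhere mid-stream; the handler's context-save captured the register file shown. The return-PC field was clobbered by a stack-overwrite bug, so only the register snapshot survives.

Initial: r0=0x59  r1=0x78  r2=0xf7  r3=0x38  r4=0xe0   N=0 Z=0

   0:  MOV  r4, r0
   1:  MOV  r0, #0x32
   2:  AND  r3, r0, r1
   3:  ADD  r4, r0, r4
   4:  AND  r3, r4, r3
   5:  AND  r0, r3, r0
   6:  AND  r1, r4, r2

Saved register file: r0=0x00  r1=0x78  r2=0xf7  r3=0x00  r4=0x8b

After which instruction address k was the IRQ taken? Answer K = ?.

after  0: r0=0x59 r1=0x78 r2=0xf7 r3=0x38 r4=0x59  N=0 Z=0
after  1: r0=0x32 r1=0x78 r2=0xf7 r3=0x38 r4=0x59  N=0 Z=0
after  2: r0=0x32 r1=0x78 r2=0xf7 r3=0x30 r4=0x59  N=0 Z=0
after  3: r0=0x32 r1=0x78 r2=0xf7 r3=0x30 r4=0x8b  N=1 Z=0
after  4: r0=0x32 r1=0x78 r2=0xf7 r3=0x00 r4=0x8b  N=0 Z=1
after  5: r0=0x00 r1=0x78 r2=0xf7 r3=0x00 r4=0x8b  N=0 Z=1
-- IRQ taken; context saved, return-PC = 6 --

K = 5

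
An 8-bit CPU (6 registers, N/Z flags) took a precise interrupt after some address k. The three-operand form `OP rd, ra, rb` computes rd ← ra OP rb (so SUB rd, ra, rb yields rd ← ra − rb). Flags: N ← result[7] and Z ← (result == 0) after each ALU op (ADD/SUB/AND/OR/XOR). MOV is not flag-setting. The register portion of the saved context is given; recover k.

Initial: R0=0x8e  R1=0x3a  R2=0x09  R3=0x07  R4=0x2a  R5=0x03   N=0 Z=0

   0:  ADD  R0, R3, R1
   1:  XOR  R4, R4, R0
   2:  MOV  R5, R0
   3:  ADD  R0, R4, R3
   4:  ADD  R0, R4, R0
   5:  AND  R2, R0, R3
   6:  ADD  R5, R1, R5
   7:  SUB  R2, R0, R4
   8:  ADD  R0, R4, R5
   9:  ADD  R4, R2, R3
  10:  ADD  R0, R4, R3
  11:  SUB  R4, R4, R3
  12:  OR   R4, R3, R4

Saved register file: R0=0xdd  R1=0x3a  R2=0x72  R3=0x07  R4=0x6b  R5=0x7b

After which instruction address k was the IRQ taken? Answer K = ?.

K = 7

after  0: R0=0x41 R1=0x3a R2=0x09 R3=0x07 R4=0x2a R5=0x03  N=0 Z=0
after  1: R0=0x41 R1=0x3a R2=0x09 R3=0x07 R4=0x6b R5=0x03  N=0 Z=0
after  2: R0=0x41 R1=0x3a R2=0x09 R3=0x07 R4=0x6b R5=0x41  N=0 Z=0
after  3: R0=0x72 R1=0x3a R2=0x09 R3=0x07 R4=0x6b R5=0x41  N=0 Z=0
after  4: R0=0xdd R1=0x3a R2=0x09 R3=0x07 R4=0x6b R5=0x41  N=1 Z=0
after  5: R0=0xdd R1=0x3a R2=0x05 R3=0x07 R4=0x6b R5=0x41  N=0 Z=0
after  6: R0=0xdd R1=0x3a R2=0x05 R3=0x07 R4=0x6b R5=0x7b  N=0 Z=0
after  7: R0=0xdd R1=0x3a R2=0x72 R3=0x07 R4=0x6b R5=0x7b  N=0 Z=0
-- IRQ taken; context saved, return-PC = 8 --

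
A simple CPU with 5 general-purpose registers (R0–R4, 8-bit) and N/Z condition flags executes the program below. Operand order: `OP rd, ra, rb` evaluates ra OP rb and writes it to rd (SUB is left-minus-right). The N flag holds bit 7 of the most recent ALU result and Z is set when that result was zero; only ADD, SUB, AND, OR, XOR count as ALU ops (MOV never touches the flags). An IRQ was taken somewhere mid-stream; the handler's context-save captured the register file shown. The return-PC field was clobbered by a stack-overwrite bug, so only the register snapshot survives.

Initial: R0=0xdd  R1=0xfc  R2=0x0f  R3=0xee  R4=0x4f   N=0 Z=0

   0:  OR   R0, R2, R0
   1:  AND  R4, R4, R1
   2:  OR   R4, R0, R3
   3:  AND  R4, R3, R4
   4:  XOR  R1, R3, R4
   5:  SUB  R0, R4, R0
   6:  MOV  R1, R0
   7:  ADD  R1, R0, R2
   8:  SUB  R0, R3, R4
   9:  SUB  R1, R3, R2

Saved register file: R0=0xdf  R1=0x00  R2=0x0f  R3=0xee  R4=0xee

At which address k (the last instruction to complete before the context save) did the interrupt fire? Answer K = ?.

K = 4

after  0: R0=0xdf R1=0xfc R2=0x0f R3=0xee R4=0x4f  N=1 Z=0
after  1: R0=0xdf R1=0xfc R2=0x0f R3=0xee R4=0x4c  N=0 Z=0
after  2: R0=0xdf R1=0xfc R2=0x0f R3=0xee R4=0xff  N=1 Z=0
after  3: R0=0xdf R1=0xfc R2=0x0f R3=0xee R4=0xee  N=1 Z=0
after  4: R0=0xdf R1=0x00 R2=0x0f R3=0xee R4=0xee  N=0 Z=1
-- IRQ taken; context saved, return-PC = 5 --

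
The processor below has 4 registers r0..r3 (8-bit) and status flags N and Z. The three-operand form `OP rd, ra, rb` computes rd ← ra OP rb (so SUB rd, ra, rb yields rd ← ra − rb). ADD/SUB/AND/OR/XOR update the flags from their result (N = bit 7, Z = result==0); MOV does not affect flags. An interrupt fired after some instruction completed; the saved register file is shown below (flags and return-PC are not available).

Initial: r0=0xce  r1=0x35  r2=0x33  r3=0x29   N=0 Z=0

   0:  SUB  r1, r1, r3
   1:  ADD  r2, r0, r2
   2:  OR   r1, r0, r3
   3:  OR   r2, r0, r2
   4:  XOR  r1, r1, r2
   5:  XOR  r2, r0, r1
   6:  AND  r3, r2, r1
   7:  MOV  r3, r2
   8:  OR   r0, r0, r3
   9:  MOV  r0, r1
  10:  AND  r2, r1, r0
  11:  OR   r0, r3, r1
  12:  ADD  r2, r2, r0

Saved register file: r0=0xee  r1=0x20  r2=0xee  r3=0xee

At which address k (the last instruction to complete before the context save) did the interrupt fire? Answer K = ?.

after  0: r0=0xce r1=0x0c r2=0x33 r3=0x29  N=0 Z=0
after  1: r0=0xce r1=0x0c r2=0x01 r3=0x29  N=0 Z=0
after  2: r0=0xce r1=0xef r2=0x01 r3=0x29  N=1 Z=0
after  3: r0=0xce r1=0xef r2=0xcf r3=0x29  N=1 Z=0
after  4: r0=0xce r1=0x20 r2=0xcf r3=0x29  N=0 Z=0
after  5: r0=0xce r1=0x20 r2=0xee r3=0x29  N=1 Z=0
after  6: r0=0xce r1=0x20 r2=0xee r3=0x20  N=0 Z=0
after  7: r0=0xce r1=0x20 r2=0xee r3=0xee  N=0 Z=0
after  8: r0=0xee r1=0x20 r2=0xee r3=0xee  N=1 Z=0
-- IRQ taken; context saved, return-PC = 9 --

K = 8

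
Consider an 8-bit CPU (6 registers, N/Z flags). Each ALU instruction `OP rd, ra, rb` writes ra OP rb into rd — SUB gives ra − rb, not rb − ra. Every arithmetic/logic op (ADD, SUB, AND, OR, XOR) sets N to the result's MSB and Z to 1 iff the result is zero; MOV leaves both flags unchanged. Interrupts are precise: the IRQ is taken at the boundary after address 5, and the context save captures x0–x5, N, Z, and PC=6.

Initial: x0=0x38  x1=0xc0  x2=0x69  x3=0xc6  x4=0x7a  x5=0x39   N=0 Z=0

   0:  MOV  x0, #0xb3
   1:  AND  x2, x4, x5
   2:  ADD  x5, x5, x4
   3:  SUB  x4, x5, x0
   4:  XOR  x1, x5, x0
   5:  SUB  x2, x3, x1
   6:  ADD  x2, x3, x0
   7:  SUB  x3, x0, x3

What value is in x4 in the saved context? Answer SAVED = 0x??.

after  0: x0=0xb3 x1=0xc0 x2=0x69 x3=0xc6 x4=0x7a x5=0x39  N=0 Z=0
after  1: x0=0xb3 x1=0xc0 x2=0x38 x3=0xc6 x4=0x7a x5=0x39  N=0 Z=0
after  2: x0=0xb3 x1=0xc0 x2=0x38 x3=0xc6 x4=0x7a x5=0xb3  N=1 Z=0
after  3: x0=0xb3 x1=0xc0 x2=0x38 x3=0xc6 x4=0x00 x5=0xb3  N=0 Z=1
after  4: x0=0xb3 x1=0x00 x2=0x38 x3=0xc6 x4=0x00 x5=0xb3  N=0 Z=1
after  5: x0=0xb3 x1=0x00 x2=0xc6 x3=0xc6 x4=0x00 x5=0xb3  N=1 Z=0
-- IRQ taken; context saved, return-PC = 6 --

SAVED = 0x00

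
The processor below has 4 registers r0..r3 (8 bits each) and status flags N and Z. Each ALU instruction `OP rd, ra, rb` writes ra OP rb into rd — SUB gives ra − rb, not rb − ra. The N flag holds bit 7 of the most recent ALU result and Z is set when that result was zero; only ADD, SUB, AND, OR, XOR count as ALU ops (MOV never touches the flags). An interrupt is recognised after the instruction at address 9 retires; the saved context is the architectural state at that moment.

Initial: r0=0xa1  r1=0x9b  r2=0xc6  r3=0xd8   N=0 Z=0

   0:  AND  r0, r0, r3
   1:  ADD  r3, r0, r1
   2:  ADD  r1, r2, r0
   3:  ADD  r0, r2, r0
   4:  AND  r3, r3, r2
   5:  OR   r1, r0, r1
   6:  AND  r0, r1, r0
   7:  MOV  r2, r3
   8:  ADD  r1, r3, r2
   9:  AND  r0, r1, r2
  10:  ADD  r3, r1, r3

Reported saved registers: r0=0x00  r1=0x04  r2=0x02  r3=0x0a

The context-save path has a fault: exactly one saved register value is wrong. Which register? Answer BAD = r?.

after  0: r0=0x80 r1=0x9b r2=0xc6 r3=0xd8  N=1 Z=0
after  1: r0=0x80 r1=0x9b r2=0xc6 r3=0x1b  N=0 Z=0
after  2: r0=0x80 r1=0x46 r2=0xc6 r3=0x1b  N=0 Z=0
after  3: r0=0x46 r1=0x46 r2=0xc6 r3=0x1b  N=0 Z=0
after  4: r0=0x46 r1=0x46 r2=0xc6 r3=0x02  N=0 Z=0
after  5: r0=0x46 r1=0x46 r2=0xc6 r3=0x02  N=0 Z=0
after  6: r0=0x46 r1=0x46 r2=0xc6 r3=0x02  N=0 Z=0
after  7: r0=0x46 r1=0x46 r2=0x02 r3=0x02  N=0 Z=0
after  8: r0=0x46 r1=0x04 r2=0x02 r3=0x02  N=0 Z=0
after  9: r0=0x00 r1=0x04 r2=0x02 r3=0x02  N=0 Z=1
-- IRQ taken; context saved, return-PC = 10 --
mismatch: r3: reported 0x0a vs actual 0x02

BAD = r3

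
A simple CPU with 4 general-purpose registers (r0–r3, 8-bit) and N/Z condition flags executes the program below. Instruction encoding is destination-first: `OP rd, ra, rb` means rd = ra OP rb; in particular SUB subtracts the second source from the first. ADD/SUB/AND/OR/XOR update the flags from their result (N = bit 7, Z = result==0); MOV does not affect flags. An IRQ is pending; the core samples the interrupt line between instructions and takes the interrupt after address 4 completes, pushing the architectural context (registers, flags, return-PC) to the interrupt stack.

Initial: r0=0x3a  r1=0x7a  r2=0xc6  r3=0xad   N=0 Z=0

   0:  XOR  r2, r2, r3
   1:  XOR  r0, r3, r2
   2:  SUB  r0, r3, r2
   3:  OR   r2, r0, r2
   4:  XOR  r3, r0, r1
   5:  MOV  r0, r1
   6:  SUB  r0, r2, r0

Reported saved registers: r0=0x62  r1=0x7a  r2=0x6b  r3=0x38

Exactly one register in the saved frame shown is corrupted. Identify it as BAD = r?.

BAD = r0

after  0: r0=0x3a r1=0x7a r2=0x6b r3=0xad  N=0 Z=0
after  1: r0=0xc6 r1=0x7a r2=0x6b r3=0xad  N=1 Z=0
after  2: r0=0x42 r1=0x7a r2=0x6b r3=0xad  N=0 Z=0
after  3: r0=0x42 r1=0x7a r2=0x6b r3=0xad  N=0 Z=0
after  4: r0=0x42 r1=0x7a r2=0x6b r3=0x38  N=0 Z=0
-- IRQ taken; context saved, return-PC = 5 --
mismatch: r0: reported 0x62 vs actual 0x42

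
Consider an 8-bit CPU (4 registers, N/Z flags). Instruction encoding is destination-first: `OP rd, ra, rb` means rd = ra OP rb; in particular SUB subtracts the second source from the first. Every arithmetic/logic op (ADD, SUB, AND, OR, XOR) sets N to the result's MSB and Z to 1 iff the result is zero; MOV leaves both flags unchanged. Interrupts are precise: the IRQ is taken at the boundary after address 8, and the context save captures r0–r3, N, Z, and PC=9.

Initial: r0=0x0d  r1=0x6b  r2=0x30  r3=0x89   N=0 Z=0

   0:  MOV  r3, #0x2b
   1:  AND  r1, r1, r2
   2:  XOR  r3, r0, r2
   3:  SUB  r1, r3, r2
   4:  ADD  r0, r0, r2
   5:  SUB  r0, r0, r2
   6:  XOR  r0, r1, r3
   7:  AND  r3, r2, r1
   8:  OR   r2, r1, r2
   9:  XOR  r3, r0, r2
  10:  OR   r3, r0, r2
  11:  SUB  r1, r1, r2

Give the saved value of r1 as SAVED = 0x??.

after  0: r0=0x0d r1=0x6b r2=0x30 r3=0x2b  N=0 Z=0
after  1: r0=0x0d r1=0x20 r2=0x30 r3=0x2b  N=0 Z=0
after  2: r0=0x0d r1=0x20 r2=0x30 r3=0x3d  N=0 Z=0
after  3: r0=0x0d r1=0x0d r2=0x30 r3=0x3d  N=0 Z=0
after  4: r0=0x3d r1=0x0d r2=0x30 r3=0x3d  N=0 Z=0
after  5: r0=0x0d r1=0x0d r2=0x30 r3=0x3d  N=0 Z=0
after  6: r0=0x30 r1=0x0d r2=0x30 r3=0x3d  N=0 Z=0
after  7: r0=0x30 r1=0x0d r2=0x30 r3=0x00  N=0 Z=1
after  8: r0=0x30 r1=0x0d r2=0x3d r3=0x00  N=0 Z=0
-- IRQ taken; context saved, return-PC = 9 --

SAVED = 0x0d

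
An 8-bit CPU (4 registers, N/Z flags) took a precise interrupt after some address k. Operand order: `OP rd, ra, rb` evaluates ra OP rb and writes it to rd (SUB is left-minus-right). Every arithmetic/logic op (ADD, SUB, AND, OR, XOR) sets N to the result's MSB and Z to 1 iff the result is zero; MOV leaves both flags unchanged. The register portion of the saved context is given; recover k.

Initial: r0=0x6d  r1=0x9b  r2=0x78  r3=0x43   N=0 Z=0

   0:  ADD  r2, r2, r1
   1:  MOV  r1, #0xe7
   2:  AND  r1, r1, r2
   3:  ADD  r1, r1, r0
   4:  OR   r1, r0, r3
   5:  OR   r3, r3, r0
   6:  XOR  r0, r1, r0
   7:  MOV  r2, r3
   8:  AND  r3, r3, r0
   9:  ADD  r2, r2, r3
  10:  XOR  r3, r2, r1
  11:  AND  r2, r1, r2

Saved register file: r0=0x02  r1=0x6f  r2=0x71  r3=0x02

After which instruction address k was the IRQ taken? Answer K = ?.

after  0: r0=0x6d r1=0x9b r2=0x13 r3=0x43  N=0 Z=0
after  1: r0=0x6d r1=0xe7 r2=0x13 r3=0x43  N=0 Z=0
after  2: r0=0x6d r1=0x03 r2=0x13 r3=0x43  N=0 Z=0
after  3: r0=0x6d r1=0x70 r2=0x13 r3=0x43  N=0 Z=0
after  4: r0=0x6d r1=0x6f r2=0x13 r3=0x43  N=0 Z=0
after  5: r0=0x6d r1=0x6f r2=0x13 r3=0x6f  N=0 Z=0
after  6: r0=0x02 r1=0x6f r2=0x13 r3=0x6f  N=0 Z=0
after  7: r0=0x02 r1=0x6f r2=0x6f r3=0x6f  N=0 Z=0
after  8: r0=0x02 r1=0x6f r2=0x6f r3=0x02  N=0 Z=0
after  9: r0=0x02 r1=0x6f r2=0x71 r3=0x02  N=0 Z=0
-- IRQ taken; context saved, return-PC = 10 --

K = 9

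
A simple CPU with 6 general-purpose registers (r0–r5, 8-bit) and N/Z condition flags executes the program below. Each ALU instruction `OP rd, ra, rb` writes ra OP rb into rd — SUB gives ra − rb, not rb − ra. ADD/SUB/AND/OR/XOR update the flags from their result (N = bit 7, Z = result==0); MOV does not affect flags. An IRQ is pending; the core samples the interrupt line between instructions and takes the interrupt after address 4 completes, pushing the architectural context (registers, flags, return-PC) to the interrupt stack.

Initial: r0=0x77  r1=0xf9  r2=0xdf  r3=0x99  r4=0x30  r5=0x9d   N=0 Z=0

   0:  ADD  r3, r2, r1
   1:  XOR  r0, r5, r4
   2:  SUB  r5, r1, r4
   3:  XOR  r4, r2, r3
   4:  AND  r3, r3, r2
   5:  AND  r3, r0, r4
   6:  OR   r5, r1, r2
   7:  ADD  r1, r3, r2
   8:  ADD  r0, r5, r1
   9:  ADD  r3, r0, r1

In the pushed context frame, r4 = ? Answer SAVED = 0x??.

SAVED = 0x07

after  0: r0=0x77 r1=0xf9 r2=0xdf r3=0xd8 r4=0x30 r5=0x9d  N=1 Z=0
after  1: r0=0xad r1=0xf9 r2=0xdf r3=0xd8 r4=0x30 r5=0x9d  N=1 Z=0
after  2: r0=0xad r1=0xf9 r2=0xdf r3=0xd8 r4=0x30 r5=0xc9  N=1 Z=0
after  3: r0=0xad r1=0xf9 r2=0xdf r3=0xd8 r4=0x07 r5=0xc9  N=0 Z=0
after  4: r0=0xad r1=0xf9 r2=0xdf r3=0xd8 r4=0x07 r5=0xc9  N=1 Z=0
-- IRQ taken; context saved, return-PC = 5 --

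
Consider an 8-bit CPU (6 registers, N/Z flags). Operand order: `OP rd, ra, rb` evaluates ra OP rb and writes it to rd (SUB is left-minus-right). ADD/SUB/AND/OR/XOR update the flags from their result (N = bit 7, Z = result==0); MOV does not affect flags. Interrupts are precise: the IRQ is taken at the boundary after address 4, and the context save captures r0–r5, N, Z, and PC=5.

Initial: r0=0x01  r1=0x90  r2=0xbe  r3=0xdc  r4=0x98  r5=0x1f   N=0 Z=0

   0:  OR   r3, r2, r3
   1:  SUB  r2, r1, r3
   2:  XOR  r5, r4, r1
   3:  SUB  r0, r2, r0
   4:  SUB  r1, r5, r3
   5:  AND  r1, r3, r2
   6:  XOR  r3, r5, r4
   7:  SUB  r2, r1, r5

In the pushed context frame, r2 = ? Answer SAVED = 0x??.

SAVED = 0x92

after  0: r0=0x01 r1=0x90 r2=0xbe r3=0xfe r4=0x98 r5=0x1f  N=1 Z=0
after  1: r0=0x01 r1=0x90 r2=0x92 r3=0xfe r4=0x98 r5=0x1f  N=1 Z=0
after  2: r0=0x01 r1=0x90 r2=0x92 r3=0xfe r4=0x98 r5=0x08  N=0 Z=0
after  3: r0=0x91 r1=0x90 r2=0x92 r3=0xfe r4=0x98 r5=0x08  N=1 Z=0
after  4: r0=0x91 r1=0x0a r2=0x92 r3=0xfe r4=0x98 r5=0x08  N=0 Z=0
-- IRQ taken; context saved, return-PC = 5 --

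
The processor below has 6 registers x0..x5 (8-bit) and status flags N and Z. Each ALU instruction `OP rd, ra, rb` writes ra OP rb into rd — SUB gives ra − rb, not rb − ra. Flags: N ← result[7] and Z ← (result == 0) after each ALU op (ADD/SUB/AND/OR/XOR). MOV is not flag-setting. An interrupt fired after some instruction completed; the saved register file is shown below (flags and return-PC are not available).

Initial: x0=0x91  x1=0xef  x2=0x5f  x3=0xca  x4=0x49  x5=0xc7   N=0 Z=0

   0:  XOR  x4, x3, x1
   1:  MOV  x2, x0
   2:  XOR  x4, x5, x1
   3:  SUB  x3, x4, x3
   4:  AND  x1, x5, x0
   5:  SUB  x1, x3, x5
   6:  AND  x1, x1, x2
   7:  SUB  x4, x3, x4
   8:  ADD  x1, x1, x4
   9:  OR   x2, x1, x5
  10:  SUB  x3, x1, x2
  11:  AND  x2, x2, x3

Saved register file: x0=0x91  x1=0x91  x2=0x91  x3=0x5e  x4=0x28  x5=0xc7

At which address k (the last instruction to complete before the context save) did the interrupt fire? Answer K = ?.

after  0: x0=0x91 x1=0xef x2=0x5f x3=0xca x4=0x25 x5=0xc7  N=0 Z=0
after  1: x0=0x91 x1=0xef x2=0x91 x3=0xca x4=0x25 x5=0xc7  N=0 Z=0
after  2: x0=0x91 x1=0xef x2=0x91 x3=0xca x4=0x28 x5=0xc7  N=0 Z=0
after  3: x0=0x91 x1=0xef x2=0x91 x3=0x5e x4=0x28 x5=0xc7  N=0 Z=0
after  4: x0=0x91 x1=0x81 x2=0x91 x3=0x5e x4=0x28 x5=0xc7  N=1 Z=0
after  5: x0=0x91 x1=0x97 x2=0x91 x3=0x5e x4=0x28 x5=0xc7  N=1 Z=0
after  6: x0=0x91 x1=0x91 x2=0x91 x3=0x5e x4=0x28 x5=0xc7  N=1 Z=0
-- IRQ taken; context saved, return-PC = 7 --

K = 6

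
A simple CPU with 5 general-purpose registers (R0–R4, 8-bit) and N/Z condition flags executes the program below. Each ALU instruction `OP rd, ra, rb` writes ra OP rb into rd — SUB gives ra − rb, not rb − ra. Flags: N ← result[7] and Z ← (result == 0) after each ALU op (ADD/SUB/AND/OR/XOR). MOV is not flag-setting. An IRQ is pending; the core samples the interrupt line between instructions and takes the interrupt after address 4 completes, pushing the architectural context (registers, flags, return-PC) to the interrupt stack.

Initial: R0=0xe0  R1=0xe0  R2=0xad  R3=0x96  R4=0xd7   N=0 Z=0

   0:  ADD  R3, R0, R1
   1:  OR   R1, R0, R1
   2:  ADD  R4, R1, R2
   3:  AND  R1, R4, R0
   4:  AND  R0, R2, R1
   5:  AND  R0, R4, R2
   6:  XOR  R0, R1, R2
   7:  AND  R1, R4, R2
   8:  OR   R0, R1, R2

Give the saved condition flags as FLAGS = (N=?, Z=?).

FLAGS = (N=1, Z=0)

after  0: R0=0xe0 R1=0xe0 R2=0xad R3=0xc0 R4=0xd7  N=1 Z=0
after  1: R0=0xe0 R1=0xe0 R2=0xad R3=0xc0 R4=0xd7  N=1 Z=0
after  2: R0=0xe0 R1=0xe0 R2=0xad R3=0xc0 R4=0x8d  N=1 Z=0
after  3: R0=0xe0 R1=0x80 R2=0xad R3=0xc0 R4=0x8d  N=1 Z=0
after  4: R0=0x80 R1=0x80 R2=0xad R3=0xc0 R4=0x8d  N=1 Z=0
-- IRQ taken; context saved, return-PC = 5 --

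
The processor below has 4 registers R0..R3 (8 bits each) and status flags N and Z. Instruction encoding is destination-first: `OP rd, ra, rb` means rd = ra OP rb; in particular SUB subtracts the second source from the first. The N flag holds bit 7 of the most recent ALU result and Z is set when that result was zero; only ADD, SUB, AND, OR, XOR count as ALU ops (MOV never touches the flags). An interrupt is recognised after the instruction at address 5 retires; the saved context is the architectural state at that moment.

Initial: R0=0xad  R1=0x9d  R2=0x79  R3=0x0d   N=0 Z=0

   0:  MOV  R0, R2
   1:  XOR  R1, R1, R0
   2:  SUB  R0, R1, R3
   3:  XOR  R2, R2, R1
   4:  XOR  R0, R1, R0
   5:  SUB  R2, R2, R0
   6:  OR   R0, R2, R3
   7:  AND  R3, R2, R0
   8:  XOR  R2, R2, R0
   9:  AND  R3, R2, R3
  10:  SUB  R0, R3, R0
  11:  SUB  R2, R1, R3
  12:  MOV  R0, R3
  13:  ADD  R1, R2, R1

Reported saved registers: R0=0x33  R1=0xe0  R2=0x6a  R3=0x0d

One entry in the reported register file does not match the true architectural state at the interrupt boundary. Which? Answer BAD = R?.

BAD = R1

after  0: R0=0x79 R1=0x9d R2=0x79 R3=0x0d  N=0 Z=0
after  1: R0=0x79 R1=0xe4 R2=0x79 R3=0x0d  N=1 Z=0
after  2: R0=0xd7 R1=0xe4 R2=0x79 R3=0x0d  N=1 Z=0
after  3: R0=0xd7 R1=0xe4 R2=0x9d R3=0x0d  N=1 Z=0
after  4: R0=0x33 R1=0xe4 R2=0x9d R3=0x0d  N=0 Z=0
after  5: R0=0x33 R1=0xe4 R2=0x6a R3=0x0d  N=0 Z=0
-- IRQ taken; context saved, return-PC = 6 --
mismatch: R1: reported 0xe0 vs actual 0xe4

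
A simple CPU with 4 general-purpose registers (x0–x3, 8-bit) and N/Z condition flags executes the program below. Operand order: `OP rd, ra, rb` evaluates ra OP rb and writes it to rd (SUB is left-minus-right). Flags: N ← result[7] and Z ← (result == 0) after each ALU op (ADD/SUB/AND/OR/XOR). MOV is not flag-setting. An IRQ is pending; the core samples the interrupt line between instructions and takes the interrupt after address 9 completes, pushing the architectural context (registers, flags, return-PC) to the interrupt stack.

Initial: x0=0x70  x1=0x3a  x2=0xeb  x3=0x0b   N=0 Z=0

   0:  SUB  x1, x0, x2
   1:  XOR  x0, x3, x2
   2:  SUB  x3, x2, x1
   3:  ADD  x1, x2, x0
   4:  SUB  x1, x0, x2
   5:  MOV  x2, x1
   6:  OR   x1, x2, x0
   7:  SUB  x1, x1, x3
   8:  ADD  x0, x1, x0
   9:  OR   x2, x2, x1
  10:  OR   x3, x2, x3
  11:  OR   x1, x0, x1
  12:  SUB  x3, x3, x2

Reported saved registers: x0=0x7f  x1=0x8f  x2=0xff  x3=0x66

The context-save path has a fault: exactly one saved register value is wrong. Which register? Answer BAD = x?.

after  0: x0=0x70 x1=0x85 x2=0xeb x3=0x0b  N=1 Z=0
after  1: x0=0xe0 x1=0x85 x2=0xeb x3=0x0b  N=1 Z=0
after  2: x0=0xe0 x1=0x85 x2=0xeb x3=0x66  N=0 Z=0
after  3: x0=0xe0 x1=0xcb x2=0xeb x3=0x66  N=1 Z=0
after  4: x0=0xe0 x1=0xf5 x2=0xeb x3=0x66  N=1 Z=0
after  5: x0=0xe0 x1=0xf5 x2=0xf5 x3=0x66  N=1 Z=0
after  6: x0=0xe0 x1=0xf5 x2=0xf5 x3=0x66  N=1 Z=0
after  7: x0=0xe0 x1=0x8f x2=0xf5 x3=0x66  N=1 Z=0
after  8: x0=0x6f x1=0x8f x2=0xf5 x3=0x66  N=0 Z=0
after  9: x0=0x6f x1=0x8f x2=0xff x3=0x66  N=1 Z=0
-- IRQ taken; context saved, return-PC = 10 --
mismatch: x0: reported 0x7f vs actual 0x6f

BAD = x0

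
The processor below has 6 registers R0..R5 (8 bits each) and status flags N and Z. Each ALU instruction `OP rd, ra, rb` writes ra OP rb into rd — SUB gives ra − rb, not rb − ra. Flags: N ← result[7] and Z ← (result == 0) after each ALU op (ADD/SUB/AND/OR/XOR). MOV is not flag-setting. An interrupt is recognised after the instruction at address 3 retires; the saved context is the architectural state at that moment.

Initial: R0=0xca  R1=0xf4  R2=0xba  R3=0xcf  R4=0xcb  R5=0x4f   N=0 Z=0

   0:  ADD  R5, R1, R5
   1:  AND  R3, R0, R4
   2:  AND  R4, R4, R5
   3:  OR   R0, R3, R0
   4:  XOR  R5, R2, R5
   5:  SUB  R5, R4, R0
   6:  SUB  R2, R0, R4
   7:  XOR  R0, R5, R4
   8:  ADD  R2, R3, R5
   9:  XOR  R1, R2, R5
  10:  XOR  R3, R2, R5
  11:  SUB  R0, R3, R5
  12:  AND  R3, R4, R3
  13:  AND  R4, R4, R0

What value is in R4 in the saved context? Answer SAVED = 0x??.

after  0: R0=0xca R1=0xf4 R2=0xba R3=0xcf R4=0xcb R5=0x43  N=0 Z=0
after  1: R0=0xca R1=0xf4 R2=0xba R3=0xca R4=0xcb R5=0x43  N=1 Z=0
after  2: R0=0xca R1=0xf4 R2=0xba R3=0xca R4=0x43 R5=0x43  N=0 Z=0
after  3: R0=0xca R1=0xf4 R2=0xba R3=0xca R4=0x43 R5=0x43  N=1 Z=0
-- IRQ taken; context saved, return-PC = 4 --

SAVED = 0x43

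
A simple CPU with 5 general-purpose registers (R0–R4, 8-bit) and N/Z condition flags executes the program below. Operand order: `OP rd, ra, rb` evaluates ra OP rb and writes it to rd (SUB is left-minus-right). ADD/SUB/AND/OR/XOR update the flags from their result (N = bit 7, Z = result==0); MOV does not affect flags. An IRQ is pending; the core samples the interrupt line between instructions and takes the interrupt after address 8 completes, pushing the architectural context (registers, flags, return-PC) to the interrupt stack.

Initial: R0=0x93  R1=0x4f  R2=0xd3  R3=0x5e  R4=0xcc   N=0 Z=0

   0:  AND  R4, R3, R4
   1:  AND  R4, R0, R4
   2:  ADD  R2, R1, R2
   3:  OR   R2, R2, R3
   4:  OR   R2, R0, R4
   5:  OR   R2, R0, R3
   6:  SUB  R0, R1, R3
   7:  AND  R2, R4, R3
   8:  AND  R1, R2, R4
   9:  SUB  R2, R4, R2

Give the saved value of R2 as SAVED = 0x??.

after  0: R0=0x93 R1=0x4f R2=0xd3 R3=0x5e R4=0x4c  N=0 Z=0
after  1: R0=0x93 R1=0x4f R2=0xd3 R3=0x5e R4=0x00  N=0 Z=1
after  2: R0=0x93 R1=0x4f R2=0x22 R3=0x5e R4=0x00  N=0 Z=0
after  3: R0=0x93 R1=0x4f R2=0x7e R3=0x5e R4=0x00  N=0 Z=0
after  4: R0=0x93 R1=0x4f R2=0x93 R3=0x5e R4=0x00  N=1 Z=0
after  5: R0=0x93 R1=0x4f R2=0xdf R3=0x5e R4=0x00  N=1 Z=0
after  6: R0=0xf1 R1=0x4f R2=0xdf R3=0x5e R4=0x00  N=1 Z=0
after  7: R0=0xf1 R1=0x4f R2=0x00 R3=0x5e R4=0x00  N=0 Z=1
after  8: R0=0xf1 R1=0x00 R2=0x00 R3=0x5e R4=0x00  N=0 Z=1
-- IRQ taken; context saved, return-PC = 9 --

SAVED = 0x00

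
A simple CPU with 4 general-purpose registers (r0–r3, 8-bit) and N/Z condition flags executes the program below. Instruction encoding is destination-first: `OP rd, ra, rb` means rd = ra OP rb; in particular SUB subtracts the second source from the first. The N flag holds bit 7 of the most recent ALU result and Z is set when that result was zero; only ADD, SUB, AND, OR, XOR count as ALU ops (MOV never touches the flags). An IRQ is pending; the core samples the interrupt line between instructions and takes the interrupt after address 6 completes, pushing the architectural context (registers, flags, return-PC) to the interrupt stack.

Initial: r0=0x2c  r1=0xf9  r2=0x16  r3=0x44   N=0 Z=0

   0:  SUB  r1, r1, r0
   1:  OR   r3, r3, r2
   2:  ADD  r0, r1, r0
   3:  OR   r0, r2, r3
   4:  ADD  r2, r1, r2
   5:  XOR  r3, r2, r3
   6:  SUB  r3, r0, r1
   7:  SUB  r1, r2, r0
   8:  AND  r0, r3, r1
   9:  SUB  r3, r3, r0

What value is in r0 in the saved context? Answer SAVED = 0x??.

SAVED = 0x56

after  0: r0=0x2c r1=0xcd r2=0x16 r3=0x44  N=1 Z=0
after  1: r0=0x2c r1=0xcd r2=0x16 r3=0x56  N=0 Z=0
after  2: r0=0xf9 r1=0xcd r2=0x16 r3=0x56  N=1 Z=0
after  3: r0=0x56 r1=0xcd r2=0x16 r3=0x56  N=0 Z=0
after  4: r0=0x56 r1=0xcd r2=0xe3 r3=0x56  N=1 Z=0
after  5: r0=0x56 r1=0xcd r2=0xe3 r3=0xb5  N=1 Z=0
after  6: r0=0x56 r1=0xcd r2=0xe3 r3=0x89  N=1 Z=0
-- IRQ taken; context saved, return-PC = 7 --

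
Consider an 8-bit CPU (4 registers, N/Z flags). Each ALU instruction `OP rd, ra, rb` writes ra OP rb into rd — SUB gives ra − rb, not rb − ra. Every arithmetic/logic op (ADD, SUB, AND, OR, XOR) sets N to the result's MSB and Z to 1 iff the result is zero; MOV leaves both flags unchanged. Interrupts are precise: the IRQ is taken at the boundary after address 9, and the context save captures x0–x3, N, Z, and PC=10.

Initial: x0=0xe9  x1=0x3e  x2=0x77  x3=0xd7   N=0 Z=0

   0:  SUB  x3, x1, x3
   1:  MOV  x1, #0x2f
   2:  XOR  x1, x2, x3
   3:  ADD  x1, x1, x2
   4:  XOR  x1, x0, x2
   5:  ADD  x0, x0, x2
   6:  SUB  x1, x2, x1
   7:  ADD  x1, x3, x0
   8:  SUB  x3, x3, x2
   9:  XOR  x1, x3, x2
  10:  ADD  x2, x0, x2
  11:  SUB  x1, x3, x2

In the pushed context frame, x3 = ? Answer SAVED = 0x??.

SAVED = 0xf0

after  0: x0=0xe9 x1=0x3e x2=0x77 x3=0x67  N=0 Z=0
after  1: x0=0xe9 x1=0x2f x2=0x77 x3=0x67  N=0 Z=0
after  2: x0=0xe9 x1=0x10 x2=0x77 x3=0x67  N=0 Z=0
after  3: x0=0xe9 x1=0x87 x2=0x77 x3=0x67  N=1 Z=0
after  4: x0=0xe9 x1=0x9e x2=0x77 x3=0x67  N=1 Z=0
after  5: x0=0x60 x1=0x9e x2=0x77 x3=0x67  N=0 Z=0
after  6: x0=0x60 x1=0xd9 x2=0x77 x3=0x67  N=1 Z=0
after  7: x0=0x60 x1=0xc7 x2=0x77 x3=0x67  N=1 Z=0
after  8: x0=0x60 x1=0xc7 x2=0x77 x3=0xf0  N=1 Z=0
after  9: x0=0x60 x1=0x87 x2=0x77 x3=0xf0  N=1 Z=0
-- IRQ taken; context saved, return-PC = 10 --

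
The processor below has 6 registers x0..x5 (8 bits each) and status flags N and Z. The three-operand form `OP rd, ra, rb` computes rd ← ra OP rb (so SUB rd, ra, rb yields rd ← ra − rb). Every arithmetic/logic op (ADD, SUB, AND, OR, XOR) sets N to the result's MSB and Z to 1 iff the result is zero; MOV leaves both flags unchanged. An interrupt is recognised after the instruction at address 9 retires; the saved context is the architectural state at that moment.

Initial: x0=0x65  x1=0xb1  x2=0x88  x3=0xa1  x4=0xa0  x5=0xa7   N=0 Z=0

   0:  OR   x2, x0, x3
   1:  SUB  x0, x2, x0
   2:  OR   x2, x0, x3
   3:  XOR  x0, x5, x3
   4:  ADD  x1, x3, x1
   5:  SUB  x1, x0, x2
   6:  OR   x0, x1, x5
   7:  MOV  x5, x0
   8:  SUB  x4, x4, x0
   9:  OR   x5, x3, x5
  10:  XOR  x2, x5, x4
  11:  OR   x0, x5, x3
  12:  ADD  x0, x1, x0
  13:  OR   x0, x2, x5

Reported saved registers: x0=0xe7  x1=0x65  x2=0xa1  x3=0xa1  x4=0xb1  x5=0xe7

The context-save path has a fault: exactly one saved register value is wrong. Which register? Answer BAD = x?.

after  0: x0=0x65 x1=0xb1 x2=0xe5 x3=0xa1 x4=0xa0 x5=0xa7  N=1 Z=0
after  1: x0=0x80 x1=0xb1 x2=0xe5 x3=0xa1 x4=0xa0 x5=0xa7  N=1 Z=0
after  2: x0=0x80 x1=0xb1 x2=0xa1 x3=0xa1 x4=0xa0 x5=0xa7  N=1 Z=0
after  3: x0=0x06 x1=0xb1 x2=0xa1 x3=0xa1 x4=0xa0 x5=0xa7  N=0 Z=0
after  4: x0=0x06 x1=0x52 x2=0xa1 x3=0xa1 x4=0xa0 x5=0xa7  N=0 Z=0
after  5: x0=0x06 x1=0x65 x2=0xa1 x3=0xa1 x4=0xa0 x5=0xa7  N=0 Z=0
after  6: x0=0xe7 x1=0x65 x2=0xa1 x3=0xa1 x4=0xa0 x5=0xa7  N=1 Z=0
after  7: x0=0xe7 x1=0x65 x2=0xa1 x3=0xa1 x4=0xa0 x5=0xe7  N=1 Z=0
after  8: x0=0xe7 x1=0x65 x2=0xa1 x3=0xa1 x4=0xb9 x5=0xe7  N=1 Z=0
after  9: x0=0xe7 x1=0x65 x2=0xa1 x3=0xa1 x4=0xb9 x5=0xe7  N=1 Z=0
-- IRQ taken; context saved, return-PC = 10 --
mismatch: x4: reported 0xb1 vs actual 0xb9

BAD = x4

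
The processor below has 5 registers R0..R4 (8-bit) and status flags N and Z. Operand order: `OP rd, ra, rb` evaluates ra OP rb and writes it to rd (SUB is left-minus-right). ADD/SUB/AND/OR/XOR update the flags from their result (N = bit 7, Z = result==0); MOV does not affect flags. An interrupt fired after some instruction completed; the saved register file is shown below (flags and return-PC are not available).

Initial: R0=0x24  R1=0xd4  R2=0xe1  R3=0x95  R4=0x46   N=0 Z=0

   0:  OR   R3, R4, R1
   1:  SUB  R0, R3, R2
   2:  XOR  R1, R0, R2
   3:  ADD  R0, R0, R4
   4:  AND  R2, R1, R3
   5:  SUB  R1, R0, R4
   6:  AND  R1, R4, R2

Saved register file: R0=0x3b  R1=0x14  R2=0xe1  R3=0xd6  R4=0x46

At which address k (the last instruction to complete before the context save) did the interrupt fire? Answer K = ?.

after  0: R0=0x24 R1=0xd4 R2=0xe1 R3=0xd6 R4=0x46  N=1 Z=0
after  1: R0=0xf5 R1=0xd4 R2=0xe1 R3=0xd6 R4=0x46  N=1 Z=0
after  2: R0=0xf5 R1=0x14 R2=0xe1 R3=0xd6 R4=0x46  N=0 Z=0
after  3: R0=0x3b R1=0x14 R2=0xe1 R3=0xd6 R4=0x46  N=0 Z=0
-- IRQ taken; context saved, return-PC = 4 --

K = 3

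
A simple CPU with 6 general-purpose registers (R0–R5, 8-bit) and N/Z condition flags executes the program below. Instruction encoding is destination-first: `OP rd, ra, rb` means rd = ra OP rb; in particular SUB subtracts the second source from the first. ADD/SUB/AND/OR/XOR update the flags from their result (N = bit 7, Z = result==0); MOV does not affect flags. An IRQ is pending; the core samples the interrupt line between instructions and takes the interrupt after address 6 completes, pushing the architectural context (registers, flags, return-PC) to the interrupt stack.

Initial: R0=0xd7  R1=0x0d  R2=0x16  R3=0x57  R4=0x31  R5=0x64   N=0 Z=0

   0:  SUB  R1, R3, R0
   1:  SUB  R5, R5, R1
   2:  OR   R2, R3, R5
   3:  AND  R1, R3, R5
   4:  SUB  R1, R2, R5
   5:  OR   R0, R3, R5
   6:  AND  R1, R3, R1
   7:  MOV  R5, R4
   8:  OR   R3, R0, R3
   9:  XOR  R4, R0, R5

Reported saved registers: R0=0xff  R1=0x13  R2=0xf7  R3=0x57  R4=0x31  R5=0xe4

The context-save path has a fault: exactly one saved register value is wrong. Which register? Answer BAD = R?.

after  0: R0=0xd7 R1=0x80 R2=0x16 R3=0x57 R4=0x31 R5=0x64  N=1 Z=0
after  1: R0=0xd7 R1=0x80 R2=0x16 R3=0x57 R4=0x31 R5=0xe4  N=1 Z=0
after  2: R0=0xd7 R1=0x80 R2=0xf7 R3=0x57 R4=0x31 R5=0xe4  N=1 Z=0
after  3: R0=0xd7 R1=0x44 R2=0xf7 R3=0x57 R4=0x31 R5=0xe4  N=0 Z=0
after  4: R0=0xd7 R1=0x13 R2=0xf7 R3=0x57 R4=0x31 R5=0xe4  N=0 Z=0
after  5: R0=0xf7 R1=0x13 R2=0xf7 R3=0x57 R4=0x31 R5=0xe4  N=1 Z=0
after  6: R0=0xf7 R1=0x13 R2=0xf7 R3=0x57 R4=0x31 R5=0xe4  N=0 Z=0
-- IRQ taken; context saved, return-PC = 7 --
mismatch: R0: reported 0xff vs actual 0xf7

BAD = R0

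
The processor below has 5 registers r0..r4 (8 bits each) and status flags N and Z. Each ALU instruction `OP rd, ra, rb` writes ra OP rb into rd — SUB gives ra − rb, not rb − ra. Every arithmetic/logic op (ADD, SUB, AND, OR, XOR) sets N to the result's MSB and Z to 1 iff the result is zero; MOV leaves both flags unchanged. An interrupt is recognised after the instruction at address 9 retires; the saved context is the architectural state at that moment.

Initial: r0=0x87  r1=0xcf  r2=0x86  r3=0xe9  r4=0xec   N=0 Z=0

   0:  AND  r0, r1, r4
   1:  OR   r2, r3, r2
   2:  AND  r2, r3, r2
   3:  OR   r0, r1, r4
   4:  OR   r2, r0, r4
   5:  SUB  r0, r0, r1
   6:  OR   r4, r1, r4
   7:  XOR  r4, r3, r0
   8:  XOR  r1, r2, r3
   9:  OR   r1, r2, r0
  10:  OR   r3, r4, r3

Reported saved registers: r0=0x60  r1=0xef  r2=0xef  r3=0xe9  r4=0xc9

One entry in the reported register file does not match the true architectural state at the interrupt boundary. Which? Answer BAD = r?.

after  0: r0=0xcc r1=0xcf r2=0x86 r3=0xe9 r4=0xec  N=1 Z=0
after  1: r0=0xcc r1=0xcf r2=0xef r3=0xe9 r4=0xec  N=1 Z=0
after  2: r0=0xcc r1=0xcf r2=0xe9 r3=0xe9 r4=0xec  N=1 Z=0
after  3: r0=0xef r1=0xcf r2=0xe9 r3=0xe9 r4=0xec  N=1 Z=0
after  4: r0=0xef r1=0xcf r2=0xef r3=0xe9 r4=0xec  N=1 Z=0
after  5: r0=0x20 r1=0xcf r2=0xef r3=0xe9 r4=0xec  N=0 Z=0
after  6: r0=0x20 r1=0xcf r2=0xef r3=0xe9 r4=0xef  N=1 Z=0
after  7: r0=0x20 r1=0xcf r2=0xef r3=0xe9 r4=0xc9  N=1 Z=0
after  8: r0=0x20 r1=0x06 r2=0xef r3=0xe9 r4=0xc9  N=0 Z=0
after  9: r0=0x20 r1=0xef r2=0xef r3=0xe9 r4=0xc9  N=1 Z=0
-- IRQ taken; context saved, return-PC = 10 --
mismatch: r0: reported 0x60 vs actual 0x20

BAD = r0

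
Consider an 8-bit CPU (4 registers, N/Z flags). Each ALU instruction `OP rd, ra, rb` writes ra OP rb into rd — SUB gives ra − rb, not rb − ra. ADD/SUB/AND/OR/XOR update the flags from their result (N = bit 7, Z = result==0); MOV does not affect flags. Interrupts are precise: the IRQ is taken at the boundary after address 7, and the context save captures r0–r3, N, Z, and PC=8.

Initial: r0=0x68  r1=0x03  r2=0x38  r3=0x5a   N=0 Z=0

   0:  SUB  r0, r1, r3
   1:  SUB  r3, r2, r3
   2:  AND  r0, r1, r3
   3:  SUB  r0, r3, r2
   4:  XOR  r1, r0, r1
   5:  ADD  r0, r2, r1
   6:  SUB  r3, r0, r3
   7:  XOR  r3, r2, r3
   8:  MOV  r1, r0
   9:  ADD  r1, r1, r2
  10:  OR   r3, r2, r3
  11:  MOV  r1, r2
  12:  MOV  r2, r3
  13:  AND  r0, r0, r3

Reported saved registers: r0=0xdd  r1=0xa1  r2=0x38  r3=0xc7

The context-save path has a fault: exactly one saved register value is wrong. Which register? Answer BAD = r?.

BAD = r1

after  0: r0=0xa9 r1=0x03 r2=0x38 r3=0x5a  N=1 Z=0
after  1: r0=0xa9 r1=0x03 r2=0x38 r3=0xde  N=1 Z=0
after  2: r0=0x02 r1=0x03 r2=0x38 r3=0xde  N=0 Z=0
after  3: r0=0xa6 r1=0x03 r2=0x38 r3=0xde  N=1 Z=0
after  4: r0=0xa6 r1=0xa5 r2=0x38 r3=0xde  N=1 Z=0
after  5: r0=0xdd r1=0xa5 r2=0x38 r3=0xde  N=1 Z=0
after  6: r0=0xdd r1=0xa5 r2=0x38 r3=0xff  N=1 Z=0
after  7: r0=0xdd r1=0xa5 r2=0x38 r3=0xc7  N=1 Z=0
-- IRQ taken; context saved, return-PC = 8 --
mismatch: r1: reported 0xa1 vs actual 0xa5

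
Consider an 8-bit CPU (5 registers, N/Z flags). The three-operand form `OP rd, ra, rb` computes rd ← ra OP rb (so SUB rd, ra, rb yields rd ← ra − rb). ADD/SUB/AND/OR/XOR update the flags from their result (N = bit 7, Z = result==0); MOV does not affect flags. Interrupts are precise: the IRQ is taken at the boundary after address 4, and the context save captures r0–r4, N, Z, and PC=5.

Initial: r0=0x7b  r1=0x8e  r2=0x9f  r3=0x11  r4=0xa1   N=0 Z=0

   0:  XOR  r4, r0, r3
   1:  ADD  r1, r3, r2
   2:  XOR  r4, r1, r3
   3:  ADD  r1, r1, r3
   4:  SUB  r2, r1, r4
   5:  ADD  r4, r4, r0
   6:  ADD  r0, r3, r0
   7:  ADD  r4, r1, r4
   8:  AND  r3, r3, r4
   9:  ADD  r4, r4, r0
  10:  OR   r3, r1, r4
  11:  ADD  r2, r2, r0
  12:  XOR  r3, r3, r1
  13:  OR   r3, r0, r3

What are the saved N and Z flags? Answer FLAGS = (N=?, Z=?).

FLAGS = (N=0, Z=0)

after  0: r0=0x7b r1=0x8e r2=0x9f r3=0x11 r4=0x6a  N=0 Z=0
after  1: r0=0x7b r1=0xb0 r2=0x9f r3=0x11 r4=0x6a  N=1 Z=0
after  2: r0=0x7b r1=0xb0 r2=0x9f r3=0x11 r4=0xa1  N=1 Z=0
after  3: r0=0x7b r1=0xc1 r2=0x9f r3=0x11 r4=0xa1  N=1 Z=0
after  4: r0=0x7b r1=0xc1 r2=0x20 r3=0x11 r4=0xa1  N=0 Z=0
-- IRQ taken; context saved, return-PC = 5 --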